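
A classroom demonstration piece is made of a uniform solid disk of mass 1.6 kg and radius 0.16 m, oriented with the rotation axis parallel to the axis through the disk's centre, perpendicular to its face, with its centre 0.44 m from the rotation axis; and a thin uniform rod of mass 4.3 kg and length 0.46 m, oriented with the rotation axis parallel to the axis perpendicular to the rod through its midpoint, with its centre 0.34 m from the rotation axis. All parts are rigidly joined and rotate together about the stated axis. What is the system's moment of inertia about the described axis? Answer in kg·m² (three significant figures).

Solid disk: I_cm = (1/2)MR² = (1/2)(1.6)(0.16)² = 0.02048 kg·m²; centre at d = 0.44 m, so the parallel axis theorem gives I = 0.02048 + (1.6)(0.44)² = 0.33024 kg·m².
Thin rod: I_cm = (1/12)ML² = (1/12)(4.3)(0.46)² = 0.075823 kg·m²; centre at d = 0.34 m, so the parallel axis theorem gives I = 0.075823 + (4.3)(0.34)² = 0.5729 kg·m².
Total I = 0.33024 + 0.5729 = 0.90314 kg·m².

0.903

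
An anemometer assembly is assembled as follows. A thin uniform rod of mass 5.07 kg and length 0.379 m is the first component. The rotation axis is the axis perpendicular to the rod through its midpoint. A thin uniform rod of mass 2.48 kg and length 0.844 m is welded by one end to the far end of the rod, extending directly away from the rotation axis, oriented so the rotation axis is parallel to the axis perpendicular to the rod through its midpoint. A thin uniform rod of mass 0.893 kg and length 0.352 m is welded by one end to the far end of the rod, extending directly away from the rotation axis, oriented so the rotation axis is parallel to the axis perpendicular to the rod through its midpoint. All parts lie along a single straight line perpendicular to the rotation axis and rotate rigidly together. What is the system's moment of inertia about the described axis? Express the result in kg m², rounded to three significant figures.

Thin rod: I_cm = (1/12)ML² = (1/12)(5.07)(0.379)² = 0.060688 kg m²; axis through the centre, so I = 0.060688 kg m².
Thin rod: I_cm = (1/12)ML² = (1/12)(2.48)(0.844)² = 0.14722 kg m²; centre at d = 0.1895 + 0.422 = 0.6115 m, so the parallel axis theorem gives I = 0.14722 + (2.48)(0.6115)² = 1.0746 kg m².
Thin rod: I_cm = (1/12)ML² = (1/12)(0.893)(0.352)² = 0.0092205 kg m²; centre at d = 0.1895 + 0.422 + 0.422 + 0.176 = 1.2095 m, so the parallel axis theorem gives I = 0.0092205 + (0.893)(1.2095)² = 1.3156 kg m².
Total I = 0.060688 + 1.0746 + 1.3156 = 2.4508 kg m².

2.45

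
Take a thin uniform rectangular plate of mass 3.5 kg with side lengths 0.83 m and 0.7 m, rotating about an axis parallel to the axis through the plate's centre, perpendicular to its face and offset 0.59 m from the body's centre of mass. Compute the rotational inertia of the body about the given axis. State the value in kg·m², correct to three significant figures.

1.56

I_cm = (1/12)M(a²+b²) = (1/12)(3.5)[(0.83)² + (0.7)²] = 0.34385 kg·m²; centre at d = 0.59 m, so the parallel axis theorem gives I = 0.34385 + (3.5)(0.59)² = 1.5622 kg·m².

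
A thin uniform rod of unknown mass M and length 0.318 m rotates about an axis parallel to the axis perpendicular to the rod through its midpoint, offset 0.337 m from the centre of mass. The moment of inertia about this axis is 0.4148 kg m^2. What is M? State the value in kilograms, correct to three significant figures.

3.40

I = I_cm + Md² = (1/12)ML² + Md² = M·[0.0833333·(0.318)² + (0.337)²] = M·0.122.
So M = 0.4148 / 0.122 = 3.4001 kg.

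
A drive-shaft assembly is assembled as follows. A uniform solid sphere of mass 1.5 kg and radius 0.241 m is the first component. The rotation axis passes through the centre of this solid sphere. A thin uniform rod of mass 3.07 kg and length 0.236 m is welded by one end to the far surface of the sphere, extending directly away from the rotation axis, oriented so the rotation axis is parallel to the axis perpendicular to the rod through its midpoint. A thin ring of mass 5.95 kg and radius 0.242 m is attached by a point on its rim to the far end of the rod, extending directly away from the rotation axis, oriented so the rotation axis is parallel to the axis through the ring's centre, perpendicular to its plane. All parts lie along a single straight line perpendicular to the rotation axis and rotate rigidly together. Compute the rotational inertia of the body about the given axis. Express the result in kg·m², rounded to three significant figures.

3.87

Solid sphere: I_cm = (2/5)MR² = (2/5)(1.5)(0.241)² = 0.034849 kg·m²; axis through the centre, so I = 0.034849 kg·m².
Thin rod: I_cm = (1/12)ML² = (1/12)(3.07)(0.236)² = 0.014249 kg·m²; centre at d = 0.241 + 0.118 = 0.359 m, so the parallel axis theorem gives I = 0.014249 + (3.07)(0.359)² = 0.40991 kg·m².
Thin ring: I_cm = MR² = (5.95)(0.242)² = 0.34846 kg·m²; centre at d = 0.241 + 0.118 + 0.118 + 0.242 = 0.719 m, so the parallel axis theorem gives I = 0.34846 + (5.95)(0.719)² = 3.4244 kg·m².
Total I = 0.034849 + 0.40991 + 3.4244 = 3.8691 kg·m².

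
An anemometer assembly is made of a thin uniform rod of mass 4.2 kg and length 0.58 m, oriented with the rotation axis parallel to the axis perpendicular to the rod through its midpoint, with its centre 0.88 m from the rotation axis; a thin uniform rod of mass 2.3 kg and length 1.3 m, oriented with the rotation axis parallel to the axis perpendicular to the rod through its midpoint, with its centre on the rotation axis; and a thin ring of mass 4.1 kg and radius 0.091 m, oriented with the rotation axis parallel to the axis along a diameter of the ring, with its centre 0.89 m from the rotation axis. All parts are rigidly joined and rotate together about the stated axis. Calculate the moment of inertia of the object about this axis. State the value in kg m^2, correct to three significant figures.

6.96

Thin rod: I_cm = (1/12)ML² = (1/12)(4.2)(0.58)² = 0.11774 kg m^2; centre at d = 0.88 m, so I = I_cm + Md² gives I = 0.11774 + (4.2)(0.88)² = 3.3702 kg m^2.
Thin rod: I_cm = (1/12)ML² = (1/12)(2.3)(1.3)² = 0.32392 kg m^2; axis through the centre, so I = 0.32392 kg m^2.
Thin ring: I_cm = (1/2)MR² = (1/2)(4.1)(0.091)² = 0.016976 kg m^2; centre at d = 0.89 m, so I = I_cm + Md² gives I = 0.016976 + (4.1)(0.89)² = 3.2646 kg m^2.
Total I = 3.3702 + 0.32392 + 3.2646 = 6.9587 kg m^2.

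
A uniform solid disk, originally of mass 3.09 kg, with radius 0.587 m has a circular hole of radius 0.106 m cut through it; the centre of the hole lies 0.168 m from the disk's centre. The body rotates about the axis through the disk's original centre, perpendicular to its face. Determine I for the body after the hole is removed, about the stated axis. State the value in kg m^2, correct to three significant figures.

Unpierced body about its centre: I₀ = (1/2)MR² = (1/2)(3.09)(0.587)² = 0.53236 kg m^2.
The removed disk has mass m = M·(r/R)² = (3.09)(0.106/0.587)² = 0.10076 kg (same uniform areal density).
Its moment of inertia about the rotation axis (parallel-axis theorem): I_hole = (1/2)mr² + md² = (1/2)(0.10076)(0.106)² + (0.10076)(0.168)² = 0.00341 kg m^2.
Treating the hole as negative mass, I = I₀ − I_hole = 0.53236 − 0.00341 = 0.52895 kg m^2.

0.529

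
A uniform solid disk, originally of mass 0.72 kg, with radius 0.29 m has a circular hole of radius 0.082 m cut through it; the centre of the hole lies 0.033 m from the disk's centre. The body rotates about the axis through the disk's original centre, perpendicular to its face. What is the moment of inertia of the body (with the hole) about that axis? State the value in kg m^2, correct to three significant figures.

Unpierced body about its centre: I₀ = (1/2)MR² = (1/2)(0.72)(0.29)² = 0.030276 kg m^2.
The removed disk has mass m = M·(r/R)² = (0.72)(0.082/0.29)² = 0.057566 kg (same uniform areal density).
Its moment of inertia about the rotation axis (parallel-axis theorem): I_hole = (1/2)mr² + md² = (1/2)(0.057566)(0.082)² + (0.057566)(0.033)² = 0.00025623 kg m^2.
Treating the hole as negative mass, I = I₀ − I_hole = 0.030276 − 0.00025623 = 0.03002 kg m^2.

0.0300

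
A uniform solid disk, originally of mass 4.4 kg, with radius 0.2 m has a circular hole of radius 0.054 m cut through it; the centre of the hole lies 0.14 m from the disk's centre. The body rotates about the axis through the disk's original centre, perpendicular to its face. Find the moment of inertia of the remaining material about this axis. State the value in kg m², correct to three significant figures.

Unpierced body about its centre: I₀ = (1/2)MR² = (1/2)(4.4)(0.2)² = 0.088 kg m².
The removed disk has mass m = M·(r/R)² = (4.4)(0.054/0.2)² = 0.32076 kg (same uniform areal density).
Its moment of inertia about the rotation axis (parallel-axis theorem): I_hole = (1/2)mr² + md² = (1/2)(0.32076)(0.054)² + (0.32076)(0.14)² = 0.0067546 kg m².
Treating the hole as negative mass, I = I₀ − I_hole = 0.088 − 0.0067546 = 0.081245 kg m².

0.0812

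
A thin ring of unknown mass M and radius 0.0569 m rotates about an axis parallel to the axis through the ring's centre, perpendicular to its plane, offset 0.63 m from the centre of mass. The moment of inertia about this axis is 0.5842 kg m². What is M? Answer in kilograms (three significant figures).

I = I_cm + Md² = MR² + Md² = M·[1·(0.0569)² + (0.63)²] = M·0.40014.
So M = 0.5842 / 0.40014 = 1.46 kg.

1.46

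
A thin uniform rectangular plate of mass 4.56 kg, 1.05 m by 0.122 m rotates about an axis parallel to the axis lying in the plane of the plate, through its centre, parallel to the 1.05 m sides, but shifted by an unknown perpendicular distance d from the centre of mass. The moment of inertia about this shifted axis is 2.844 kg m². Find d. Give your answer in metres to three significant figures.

About the centre-of-mass axis, I_cm = (1/12)Mb² = (1/12)(4.56)(0.122)² = 0.0056559 kg m².
Parallel axis theorem: I = I_cm + Md², so Md² = 2.844 − 0.0056559 = 2.8383 kg m².
d = √(2.8383 / 4.56) = 0.78895 m.

0.789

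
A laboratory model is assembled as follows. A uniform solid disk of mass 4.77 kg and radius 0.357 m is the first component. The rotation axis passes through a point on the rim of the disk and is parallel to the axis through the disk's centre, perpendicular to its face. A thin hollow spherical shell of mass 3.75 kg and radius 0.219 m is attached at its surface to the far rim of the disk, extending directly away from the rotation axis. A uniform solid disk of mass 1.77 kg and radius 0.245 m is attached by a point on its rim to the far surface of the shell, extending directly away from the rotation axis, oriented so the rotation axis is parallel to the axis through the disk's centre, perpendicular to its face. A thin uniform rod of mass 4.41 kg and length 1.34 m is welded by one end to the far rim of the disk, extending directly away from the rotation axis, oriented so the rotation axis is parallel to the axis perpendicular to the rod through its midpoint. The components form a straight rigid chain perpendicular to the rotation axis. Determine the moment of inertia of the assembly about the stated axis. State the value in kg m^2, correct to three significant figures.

32.0

Solid disk: I_cm = (1/2)MR² = (1/2)(4.77)(0.357)² = 0.30397 kg m^2; centre at d = 0.357 m, so I = I_cm + Md² gives I = 0.30397 + (4.77)(0.357)² = 0.9119 kg m^2.
Spherical shell: I_cm = (2/3)MR² = (2/3)(3.75)(0.219)² = 0.1199 kg m^2; centre at d = 0.357 + 0.357 + 0.219 = 0.933 m, so I = I_cm + Md² gives I = 0.1199 + (3.75)(0.933)² = 3.3842 kg m^2.
Solid disk: I_cm = (1/2)MR² = (1/2)(1.77)(0.245)² = 0.053122 kg m^2; centre at d = 0.357 + 0.357 + 0.219 + 0.219 + 0.245 = 1.397 m, so I = I_cm + Md² gives I = 0.053122 + (1.77)(1.397)² = 3.5075 kg m^2.
Thin rod: I_cm = (1/12)ML² = (1/12)(4.41)(1.34)² = 0.65988 kg m^2; centre at d = 0.357 + 0.357 + 0.219 + 0.219 + 0.245 + 0.245 + 0.67 = 2.312 m, so I = I_cm + Md² gives I = 0.65988 + (4.41)(2.312)² = 24.233 kg m^2.
Total I = 0.9119 + 3.3842 + 3.5075 + 24.233 = 32.036 kg m^2.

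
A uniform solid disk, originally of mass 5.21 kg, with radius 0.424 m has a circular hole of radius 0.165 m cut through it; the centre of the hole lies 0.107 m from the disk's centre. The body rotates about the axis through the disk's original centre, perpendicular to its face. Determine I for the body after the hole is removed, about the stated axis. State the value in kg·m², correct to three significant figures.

0.449

Unpierced body about its centre: I₀ = (1/2)MR² = (1/2)(5.21)(0.424)² = 0.46832 kg·m².
The removed disk has mass m = M·(r/R)² = (5.21)(0.165/0.424)² = 0.78899 kg (same uniform areal density).
Its moment of inertia about the rotation axis (parallel-axis theorem): I_hole = (1/2)mr² + md² = (1/2)(0.78899)(0.165)² + (0.78899)(0.107)² = 0.019773 kg·m².
Treating the hole as negative mass, I = I₀ − I_hole = 0.46832 − 0.019773 = 0.44854 kg·m².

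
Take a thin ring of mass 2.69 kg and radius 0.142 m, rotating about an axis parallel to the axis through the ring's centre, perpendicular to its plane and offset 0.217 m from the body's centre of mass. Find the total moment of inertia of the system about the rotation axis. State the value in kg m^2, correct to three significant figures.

I_cm = MR² = (2.69)(0.142)² = 0.054241 kg m^2; centre at d = 0.217 m, so I = I_cm + Md² gives I = 0.054241 + (2.69)(0.217)² = 0.18091 kg m^2.

0.181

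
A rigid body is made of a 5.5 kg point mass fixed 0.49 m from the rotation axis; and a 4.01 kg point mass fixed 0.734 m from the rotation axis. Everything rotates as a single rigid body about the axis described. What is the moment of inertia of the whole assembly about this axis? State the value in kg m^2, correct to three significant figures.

3.48

Point mass: I_cm = 0; centre at d = 0.49 m, so I = I_cm + Md² gives I = 0 + (5.5)(0.49)² = 1.3205 kg m^2.
Point mass: I_cm = 0; centre at d = 0.734 m, so I = I_cm + Md² gives I = 0 + (4.01)(0.734)² = 2.1604 kg m^2.
Total I = 1.3205 + 2.1604 = 3.481 kg m^2.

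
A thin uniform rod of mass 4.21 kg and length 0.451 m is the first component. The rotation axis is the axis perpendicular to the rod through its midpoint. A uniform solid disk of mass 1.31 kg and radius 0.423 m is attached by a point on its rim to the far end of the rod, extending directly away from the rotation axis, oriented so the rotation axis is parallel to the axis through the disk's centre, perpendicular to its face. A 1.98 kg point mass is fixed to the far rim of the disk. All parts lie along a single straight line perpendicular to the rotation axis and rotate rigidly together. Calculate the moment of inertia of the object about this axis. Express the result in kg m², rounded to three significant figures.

3.01

Thin rod: I_cm = (1/12)ML² = (1/12)(4.21)(0.451)² = 0.07136 kg m²; axis through the centre, so I = 0.07136 kg m².
Solid disk: I_cm = (1/2)MR² = (1/2)(1.31)(0.423)² = 0.1172 kg m²; centre at d = 0.2255 + 0.423 = 0.6485 m, so I = I_cm + Md² gives I = 0.1172 + (1.31)(0.6485)² = 0.66812 kg m².
Point mass: I_cm = 0; centre at d = 0.2255 + 0.423 + 0.423 = 1.0715 m, so I = I_cm + Md² gives I = 0 + (1.98)(1.0715)² = 2.2733 kg m².
Total I = 0.07136 + 0.66812 + 2.2733 = 3.0127 kg m².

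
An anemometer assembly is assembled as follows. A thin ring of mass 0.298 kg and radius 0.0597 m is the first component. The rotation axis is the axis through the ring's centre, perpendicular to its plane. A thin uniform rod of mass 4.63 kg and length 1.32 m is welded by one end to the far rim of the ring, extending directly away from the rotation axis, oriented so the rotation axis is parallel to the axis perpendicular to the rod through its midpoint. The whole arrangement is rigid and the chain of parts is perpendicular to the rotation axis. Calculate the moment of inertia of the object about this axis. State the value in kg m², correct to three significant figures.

3.07

Thin ring: I_cm = MR² = (0.298)(0.0597)² = 0.0010621 kg m²; axis through the centre, so I = 0.0010621 kg m².
Thin rod: I_cm = (1/12)ML² = (1/12)(4.63)(1.32)² = 0.67228 kg m²; centre at d = 0.0597 + 0.66 = 0.7197 m, so the parallel axis theorem gives I = 0.67228 + (4.63)(0.7197)² = 3.0705 kg m².
Total I = 0.0010621 + 3.0705 = 3.0715 kg m².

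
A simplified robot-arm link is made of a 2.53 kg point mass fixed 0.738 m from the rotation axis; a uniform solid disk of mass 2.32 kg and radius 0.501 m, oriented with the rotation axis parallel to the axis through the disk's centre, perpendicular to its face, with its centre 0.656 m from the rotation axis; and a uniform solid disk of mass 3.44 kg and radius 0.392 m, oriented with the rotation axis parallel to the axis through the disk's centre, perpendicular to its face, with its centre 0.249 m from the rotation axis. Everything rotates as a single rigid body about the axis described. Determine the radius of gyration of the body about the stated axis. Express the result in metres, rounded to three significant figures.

0.616

Point mass: I_cm = 0; centre at d = 0.738 m, so the parallel axis theorem gives I = 0 + (2.53)(0.738)² = 1.3779 kg m^2.
Solid disk: I_cm = (1/2)MR² = (1/2)(2.32)(0.501)² = 0.29116 kg m^2; centre at d = 0.656 m, so the parallel axis theorem gives I = 0.29116 + (2.32)(0.656)² = 1.2895 kg m^2.
Solid disk: I_cm = (1/2)MR² = (1/2)(3.44)(0.392)² = 0.2643 kg m^2; centre at d = 0.249 m, so the parallel axis theorem gives I = 0.2643 + (3.44)(0.249)² = 0.47759 kg m^2.
Total I = 3.1451 kg m^2; total mass M = 8.29 kg.
k = √(I/M) = √(3.1451/8.29) = 0.61594 m.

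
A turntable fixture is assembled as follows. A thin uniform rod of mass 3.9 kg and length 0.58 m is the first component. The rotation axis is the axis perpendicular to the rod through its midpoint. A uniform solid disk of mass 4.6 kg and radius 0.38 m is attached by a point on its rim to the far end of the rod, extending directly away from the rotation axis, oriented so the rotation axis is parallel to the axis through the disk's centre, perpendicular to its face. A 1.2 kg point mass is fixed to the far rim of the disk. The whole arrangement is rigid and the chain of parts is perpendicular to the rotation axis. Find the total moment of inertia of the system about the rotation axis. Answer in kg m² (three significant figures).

3.83

Thin rod: I_cm = (1/12)ML² = (1/12)(3.9)(0.58)² = 0.10933 kg m²; axis through the centre, so I = 0.10933 kg m².
Solid disk: I_cm = (1/2)MR² = (1/2)(4.6)(0.38)² = 0.33212 kg m²; centre at d = 0.29 + 0.38 = 0.67 m, so I = I_cm + Md² gives I = 0.33212 + (4.6)(0.67)² = 2.3971 kg m².
Point mass: I_cm = 0; centre at d = 0.29 + 0.38 + 0.38 = 1.05 m, so I = I_cm + Md² gives I = 0 + (1.2)(1.05)² = 1.323 kg m².
Total I = 0.10933 + 2.3971 + 1.323 = 3.8294 kg m².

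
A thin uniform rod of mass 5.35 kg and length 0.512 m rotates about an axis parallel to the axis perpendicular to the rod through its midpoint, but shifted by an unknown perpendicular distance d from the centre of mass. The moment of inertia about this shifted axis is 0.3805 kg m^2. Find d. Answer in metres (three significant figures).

0.222

About the centre-of-mass axis, I_cm = (1/12)ML² = (1/12)(5.35)(0.512)² = 0.11687 kg m^2.
Parallel axis theorem: I = I_cm + Md², so Md² = 0.3805 − 0.11687 = 0.26363 kg m^2.
d = √(0.26363 / 5.35) = 0.22198 m.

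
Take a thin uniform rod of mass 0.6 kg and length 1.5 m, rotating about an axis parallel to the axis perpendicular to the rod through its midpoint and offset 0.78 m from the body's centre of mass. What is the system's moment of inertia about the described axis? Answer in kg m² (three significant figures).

I_cm = (1/12)ML² = (1/12)(0.6)(1.5)² = 0.1125 kg m²; centre at d = 0.78 m, so the parallel axis theorem gives I = 0.1125 + (0.6)(0.78)² = 0.47754 kg m².

0.478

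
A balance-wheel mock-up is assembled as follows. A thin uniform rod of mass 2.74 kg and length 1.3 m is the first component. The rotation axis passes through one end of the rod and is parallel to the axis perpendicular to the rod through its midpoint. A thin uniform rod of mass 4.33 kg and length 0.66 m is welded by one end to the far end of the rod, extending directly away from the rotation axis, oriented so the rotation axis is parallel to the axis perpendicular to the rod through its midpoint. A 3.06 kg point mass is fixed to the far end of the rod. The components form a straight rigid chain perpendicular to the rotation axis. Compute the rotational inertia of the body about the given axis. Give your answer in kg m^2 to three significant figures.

Thin rod: I_cm = (1/12)ML² = (1/12)(2.74)(1.3)² = 0.38588 kg m^2; centre at d = 0.65 m, so the parallel axis theorem gives I = 0.38588 + (2.74)(0.65)² = 1.5435 kg m^2.
Thin rod: I_cm = (1/12)ML² = (1/12)(4.33)(0.66)² = 0.15718 kg m^2; centre at d = 0.65 + 0.65 + 0.33 = 1.63 m, so the parallel axis theorem gives I = 0.15718 + (4.33)(1.63)² = 11.662 kg m^2.
Point mass: I_cm = 0; centre at d = 0.65 + 0.65 + 0.33 + 0.33 = 1.96 m, so the parallel axis theorem gives I = 0 + (3.06)(1.96)² = 11.755 kg m^2.
Total I = 1.5435 + 11.662 + 11.755 = 24.96 kg m^2.

25.0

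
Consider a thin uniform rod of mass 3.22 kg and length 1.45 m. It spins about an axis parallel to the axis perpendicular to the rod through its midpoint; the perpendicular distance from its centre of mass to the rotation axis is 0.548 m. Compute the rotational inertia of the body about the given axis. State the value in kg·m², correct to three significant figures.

1.53

I_cm = (1/12)ML² = (1/12)(3.22)(1.45)² = 0.56417 kg·m²; centre at d = 0.548 m, so the parallel axis theorem gives I = 0.56417 + (3.22)(0.548)² = 1.5311 kg·m².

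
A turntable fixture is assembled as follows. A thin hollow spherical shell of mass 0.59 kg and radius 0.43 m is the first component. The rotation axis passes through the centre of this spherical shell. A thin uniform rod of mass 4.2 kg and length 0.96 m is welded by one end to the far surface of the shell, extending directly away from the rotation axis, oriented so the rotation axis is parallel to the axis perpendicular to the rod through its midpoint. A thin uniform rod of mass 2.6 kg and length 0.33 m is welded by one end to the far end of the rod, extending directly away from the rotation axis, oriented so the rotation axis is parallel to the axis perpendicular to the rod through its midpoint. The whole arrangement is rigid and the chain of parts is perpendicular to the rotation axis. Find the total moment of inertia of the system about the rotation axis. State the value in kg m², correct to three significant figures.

10.2

Spherical shell: I_cm = (2/3)MR² = (2/3)(0.59)(0.43)² = 0.072727 kg m²; axis through the centre, so I = 0.072727 kg m².
Thin rod: I_cm = (1/12)ML² = (1/12)(4.2)(0.96)² = 0.32256 kg m²; centre at d = 0.43 + 0.48 = 0.91 m, so the parallel axis theorem gives I = 0.32256 + (4.2)(0.91)² = 3.8006 kg m².
Thin rod: I_cm = (1/12)ML² = (1/12)(2.6)(0.33)² = 0.023595 kg m²; centre at d = 0.43 + 0.48 + 0.48 + 0.165 = 1.555 m, so the parallel axis theorem gives I = 0.023595 + (2.6)(1.555)² = 6.3105 kg m².
Total I = 0.072727 + 3.8006 + 6.3105 = 10.184 kg m².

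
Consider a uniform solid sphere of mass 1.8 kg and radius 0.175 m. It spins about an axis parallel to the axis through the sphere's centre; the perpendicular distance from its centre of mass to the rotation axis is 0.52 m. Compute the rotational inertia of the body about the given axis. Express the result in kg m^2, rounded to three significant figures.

I_cm = (2/5)MR² = (2/5)(1.8)(0.175)² = 0.02205 kg m^2; centre at d = 0.52 m, so I = I_cm + Md² gives I = 0.02205 + (1.8)(0.52)² = 0.50877 kg m^2.

0.509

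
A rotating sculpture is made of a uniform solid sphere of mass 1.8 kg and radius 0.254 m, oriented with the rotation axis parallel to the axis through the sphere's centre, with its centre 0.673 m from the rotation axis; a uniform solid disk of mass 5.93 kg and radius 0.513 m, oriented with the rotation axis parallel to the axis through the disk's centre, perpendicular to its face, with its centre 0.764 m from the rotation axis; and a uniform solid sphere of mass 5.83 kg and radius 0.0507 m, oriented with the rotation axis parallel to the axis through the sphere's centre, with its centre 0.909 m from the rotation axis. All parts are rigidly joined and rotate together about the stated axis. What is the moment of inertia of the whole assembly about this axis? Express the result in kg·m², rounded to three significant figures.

Solid sphere: I_cm = (2/5)MR² = (2/5)(1.8)(0.254)² = 0.046452 kg·m²; centre at d = 0.673 m, so the parallel axis theorem gives I = 0.046452 + (1.8)(0.673)² = 0.86172 kg·m².
Solid disk: I_cm = (1/2)MR² = (1/2)(5.93)(0.513)² = 0.7803 kg·m²; centre at d = 0.764 m, so the parallel axis theorem gives I = 0.7803 + (5.93)(0.764)² = 4.2416 kg·m².
Solid sphere: I_cm = (2/5)MR² = (2/5)(5.83)(0.0507)² = 0.0059944 kg·m²; centre at d = 0.909 m, so the parallel axis theorem gives I = 0.0059944 + (5.83)(0.909)² = 4.8232 kg·m².
Total I = 0.86172 + 4.2416 + 4.8232 = 9.9265 kg·m².

9.93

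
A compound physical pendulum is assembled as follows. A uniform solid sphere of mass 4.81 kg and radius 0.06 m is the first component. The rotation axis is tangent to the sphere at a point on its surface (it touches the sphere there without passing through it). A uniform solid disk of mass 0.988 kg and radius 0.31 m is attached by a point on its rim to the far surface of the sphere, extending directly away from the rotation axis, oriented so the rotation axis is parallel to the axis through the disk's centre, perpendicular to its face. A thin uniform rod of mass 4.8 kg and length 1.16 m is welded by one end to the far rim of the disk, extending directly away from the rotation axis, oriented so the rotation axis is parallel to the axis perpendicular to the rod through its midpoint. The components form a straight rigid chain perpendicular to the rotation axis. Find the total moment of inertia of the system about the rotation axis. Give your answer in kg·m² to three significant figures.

9.16

Solid sphere: I_cm = (2/5)MR² = (2/5)(4.81)(0.06)² = 0.0069264 kg·m²; centre at d = 0.06 m, so the parallel axis theorem gives I = 0.0069264 + (4.81)(0.06)² = 0.024242 kg·m².
Solid disk: I_cm = (1/2)MR² = (1/2)(0.988)(0.31)² = 0.047473 kg·m²; centre at d = 0.06 + 0.06 + 0.31 = 0.43 m, so the parallel axis theorem gives I = 0.047473 + (0.988)(0.43)² = 0.23015 kg·m².
Thin rod: I_cm = (1/12)ML² = (1/12)(4.8)(1.16)² = 0.53824 kg·m²; centre at d = 0.06 + 0.06 + 0.31 + 0.31 + 0.58 = 1.32 m, so the parallel axis theorem gives I = 0.53824 + (4.8)(1.32)² = 8.9018 kg·m².
Total I = 0.024242 + 0.23015 + 8.9018 = 9.1562 kg·m².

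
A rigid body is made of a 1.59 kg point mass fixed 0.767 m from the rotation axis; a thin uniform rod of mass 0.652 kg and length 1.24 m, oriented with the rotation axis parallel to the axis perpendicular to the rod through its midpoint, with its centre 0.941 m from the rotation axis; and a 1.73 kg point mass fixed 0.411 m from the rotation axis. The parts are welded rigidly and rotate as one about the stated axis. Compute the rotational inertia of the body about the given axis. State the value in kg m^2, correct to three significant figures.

Point mass: I_cm = 0; centre at d = 0.767 m, so I = I_cm + Md² gives I = 0 + (1.59)(0.767)² = 0.93538 kg m^2.
Thin rod: I_cm = (1/12)ML² = (1/12)(0.652)(1.24)² = 0.083543 kg m^2; centre at d = 0.941 m, so I = I_cm + Md² gives I = 0.083543 + (0.652)(0.941)² = 0.66088 kg m^2.
Point mass: I_cm = 0; centre at d = 0.411 m, so I = I_cm + Md² gives I = 0 + (1.73)(0.411)² = 0.29223 kg m^2.
Total I = 0.93538 + 0.66088 + 0.29223 = 1.8885 kg m^2.

1.89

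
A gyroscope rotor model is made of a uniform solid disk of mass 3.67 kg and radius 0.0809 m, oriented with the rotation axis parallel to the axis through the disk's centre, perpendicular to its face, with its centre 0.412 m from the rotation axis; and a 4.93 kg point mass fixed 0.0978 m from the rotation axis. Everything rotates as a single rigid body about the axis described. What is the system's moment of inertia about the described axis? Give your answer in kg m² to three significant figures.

0.682

Solid disk: I_cm = (1/2)MR² = (1/2)(3.67)(0.0809)² = 0.01201 kg m²; centre at d = 0.412 m, so the parallel axis theorem gives I = 0.01201 + (3.67)(0.412)² = 0.63497 kg m².
Point mass: I_cm = 0; centre at d = 0.0978 m, so the parallel axis theorem gives I = 0 + (4.93)(0.0978)² = 0.047155 kg m².
Total I = 0.63497 + 0.047155 = 0.68212 kg m².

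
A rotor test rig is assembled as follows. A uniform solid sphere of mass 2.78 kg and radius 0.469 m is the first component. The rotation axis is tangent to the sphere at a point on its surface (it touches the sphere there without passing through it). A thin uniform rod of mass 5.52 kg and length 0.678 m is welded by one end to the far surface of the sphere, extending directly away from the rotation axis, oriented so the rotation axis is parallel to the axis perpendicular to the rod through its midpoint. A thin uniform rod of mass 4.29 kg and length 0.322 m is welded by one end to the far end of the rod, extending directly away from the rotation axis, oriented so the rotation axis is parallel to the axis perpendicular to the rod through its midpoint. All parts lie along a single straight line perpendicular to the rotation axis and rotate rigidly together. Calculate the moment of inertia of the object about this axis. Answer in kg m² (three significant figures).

Solid sphere: I_cm = (2/5)MR² = (2/5)(2.78)(0.469)² = 0.2446 kg m²; centre at d = 0.469 m, so I = I_cm + Md² gives I = 0.2446 + (2.78)(0.469)² = 0.85609 kg m².
Thin rod: I_cm = (1/12)ML² = (1/12)(5.52)(0.678)² = 0.21145 kg m²; centre at d = 0.469 + 0.469 + 0.339 = 1.277 m, so I = I_cm + Md² gives I = 0.21145 + (5.52)(1.277)² = 9.2131 kg m².
Thin rod: I_cm = (1/12)ML² = (1/12)(4.29)(0.322)² = 0.037067 kg m²; centre at d = 0.469 + 0.469 + 0.339 + 0.339 + 0.161 = 1.777 m, so I = I_cm + Md² gives I = 0.037067 + (4.29)(1.777)² = 13.584 kg m².
Total I = 0.85609 + 9.2131 + 13.584 = 23.653 kg m².

23.7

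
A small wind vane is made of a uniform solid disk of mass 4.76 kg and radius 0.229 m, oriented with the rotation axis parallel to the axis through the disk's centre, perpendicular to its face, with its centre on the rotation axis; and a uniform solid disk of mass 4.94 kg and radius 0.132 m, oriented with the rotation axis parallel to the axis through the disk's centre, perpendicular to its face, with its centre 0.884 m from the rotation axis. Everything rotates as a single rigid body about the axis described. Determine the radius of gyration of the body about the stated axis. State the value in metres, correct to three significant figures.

Solid disk: I_cm = (1/2)MR² = (1/2)(4.76)(0.229)² = 0.12481 kg·m²; axis through the centre, so I = 0.12481 kg·m².
Solid disk: I_cm = (1/2)MR² = (1/2)(4.94)(0.132)² = 0.043037 kg·m²; centre at d = 0.884 m, so the parallel axis theorem gives I = 0.043037 + (4.94)(0.884)² = 3.9034 kg·m².
Total I = 4.0282 kg·m²; total mass M = 9.7 kg.
k = √(I/M) = √(4.0282/9.7) = 0.64442 m.

0.644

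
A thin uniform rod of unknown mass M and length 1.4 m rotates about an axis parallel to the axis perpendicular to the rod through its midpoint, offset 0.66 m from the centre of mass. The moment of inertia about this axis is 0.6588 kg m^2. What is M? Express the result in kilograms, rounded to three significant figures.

1.10

I = I_cm + Md² = (1/12)ML² + Md² = M·[0.0833333·(1.4)² + (0.66)²] = M·0.59893.
So M = 0.6588 / 0.59893 = 1.1 kg.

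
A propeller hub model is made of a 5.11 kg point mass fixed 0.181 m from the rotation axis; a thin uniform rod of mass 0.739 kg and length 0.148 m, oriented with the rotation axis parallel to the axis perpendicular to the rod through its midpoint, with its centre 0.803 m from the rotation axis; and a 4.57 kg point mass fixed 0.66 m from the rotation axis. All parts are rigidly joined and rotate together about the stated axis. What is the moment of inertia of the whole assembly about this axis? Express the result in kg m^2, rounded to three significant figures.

Point mass: I_cm = 0; centre at d = 0.181 m, so I = I_cm + Md² gives I = 0 + (5.11)(0.181)² = 0.16741 kg m^2.
Thin rod: I_cm = (1/12)ML² = (1/12)(0.739)(0.148)² = 0.0013489 kg m^2; centre at d = 0.803 m, so I = I_cm + Md² gives I = 0.0013489 + (0.739)(0.803)² = 0.47786 kg m^2.
Point mass: I_cm = 0; centre at d = 0.66 m, so I = I_cm + Md² gives I = 0 + (4.57)(0.66)² = 1.9907 kg m^2.
Total I = 0.16741 + 0.47786 + 1.9907 = 2.636 kg m^2.

2.64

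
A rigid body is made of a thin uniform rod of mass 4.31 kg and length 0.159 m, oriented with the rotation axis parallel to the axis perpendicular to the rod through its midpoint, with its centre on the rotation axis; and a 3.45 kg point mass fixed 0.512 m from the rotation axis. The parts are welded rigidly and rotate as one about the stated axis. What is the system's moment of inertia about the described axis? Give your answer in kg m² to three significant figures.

Thin rod: I_cm = (1/12)ML² = (1/12)(4.31)(0.159)² = 0.0090801 kg m²; axis through the centre, so I = 0.0090801 kg m².
Point mass: I_cm = 0; centre at d = 0.512 m, so the parallel axis theorem gives I = 0 + (3.45)(0.512)² = 0.9044 kg m².
Total I = 0.0090801 + 0.9044 = 0.91348 kg m².

0.913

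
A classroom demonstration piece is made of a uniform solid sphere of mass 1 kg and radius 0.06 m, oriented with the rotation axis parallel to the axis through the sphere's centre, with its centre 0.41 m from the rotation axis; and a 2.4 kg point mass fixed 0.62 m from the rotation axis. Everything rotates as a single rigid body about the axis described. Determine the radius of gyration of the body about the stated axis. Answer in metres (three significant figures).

0.567

Solid sphere: I_cm = (2/5)MR² = (2/5)(1)(0.06)² = 0.00144 kg m²; centre at d = 0.41 m, so the parallel axis theorem gives I = 0.00144 + (1)(0.41)² = 0.16954 kg m².
Point mass: I_cm = 0; centre at d = 0.62 m, so the parallel axis theorem gives I = 0 + (2.4)(0.62)² = 0.92256 kg m².
Total I = 1.0921 kg m²; total mass M = 3.4 kg.
k = √(I/M) = √(1.0921/3.4) = 0.56675 m.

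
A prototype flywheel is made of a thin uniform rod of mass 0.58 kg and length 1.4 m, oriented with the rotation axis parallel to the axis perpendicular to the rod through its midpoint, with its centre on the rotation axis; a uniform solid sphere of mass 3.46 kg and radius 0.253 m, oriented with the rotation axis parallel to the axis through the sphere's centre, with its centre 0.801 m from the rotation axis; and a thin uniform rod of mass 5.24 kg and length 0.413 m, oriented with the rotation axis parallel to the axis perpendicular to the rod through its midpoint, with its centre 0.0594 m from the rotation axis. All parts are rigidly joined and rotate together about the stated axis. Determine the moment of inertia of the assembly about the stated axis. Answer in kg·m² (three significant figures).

2.50

Thin rod: I_cm = (1/12)ML² = (1/12)(0.58)(1.4)² = 0.094733 kg·m²; axis through the centre, so I = 0.094733 kg·m².
Solid sphere: I_cm = (2/5)MR² = (2/5)(3.46)(0.253)² = 0.088588 kg·m²; centre at d = 0.801 m, so the parallel axis theorem gives I = 0.088588 + (3.46)(0.801)² = 2.3085 kg·m².
Thin rod: I_cm = (1/12)ML² = (1/12)(5.24)(0.413)² = 0.074482 kg·m²; centre at d = 0.0594 m, so the parallel axis theorem gives I = 0.074482 + (5.24)(0.0594)² = 0.09297 kg·m².
Total I = 0.094733 + 2.3085 + 0.09297 = 2.4962 kg·m².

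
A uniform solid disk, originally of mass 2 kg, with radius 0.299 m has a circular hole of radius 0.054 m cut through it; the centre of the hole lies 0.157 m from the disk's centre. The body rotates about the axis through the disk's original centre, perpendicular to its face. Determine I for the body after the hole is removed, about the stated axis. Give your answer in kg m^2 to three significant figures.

Unpierced body about its centre: I₀ = (1/2)MR² = (1/2)(2)(0.299)² = 0.089401 kg m^2.
The removed disk has mass m = M·(r/R)² = (2)(0.054/0.299)² = 0.065234 kg (same uniform areal density).
Its moment of inertia about the rotation axis (parallel-axis theorem): I_hole = (1/2)mr² + md² = (1/2)(0.065234)(0.054)² + (0.065234)(0.157)² = 0.0017031 kg m^2.
Treating the hole as negative mass, I = I₀ − I_hole = 0.089401 − 0.0017031 = 0.087698 kg m^2.

0.0877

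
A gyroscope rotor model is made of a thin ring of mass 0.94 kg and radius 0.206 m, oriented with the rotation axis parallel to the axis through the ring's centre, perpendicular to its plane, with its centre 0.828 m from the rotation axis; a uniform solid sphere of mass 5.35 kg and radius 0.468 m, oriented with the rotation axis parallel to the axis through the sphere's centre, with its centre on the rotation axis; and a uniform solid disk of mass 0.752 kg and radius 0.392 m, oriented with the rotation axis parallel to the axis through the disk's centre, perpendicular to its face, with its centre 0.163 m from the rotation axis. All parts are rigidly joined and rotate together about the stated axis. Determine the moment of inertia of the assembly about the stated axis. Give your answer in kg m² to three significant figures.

1.23

Thin ring: I_cm = MR² = (0.94)(0.206)² = 0.03989 kg m²; centre at d = 0.828 m, so I = I_cm + Md² gives I = 0.03989 + (0.94)(0.828)² = 0.68434 kg m².
Solid sphere: I_cm = (2/5)MR² = (2/5)(5.35)(0.468)² = 0.46871 kg m²; axis through the centre, so I = 0.46871 kg m².
Solid disk: I_cm = (1/2)MR² = (1/2)(0.752)(0.392)² = 0.057778 kg m²; centre at d = 0.163 m, so I = I_cm + Md² gives I = 0.057778 + (0.752)(0.163)² = 0.077758 kg m².
Total I = 0.68434 + 0.46871 + 0.077758 = 1.2308 kg m².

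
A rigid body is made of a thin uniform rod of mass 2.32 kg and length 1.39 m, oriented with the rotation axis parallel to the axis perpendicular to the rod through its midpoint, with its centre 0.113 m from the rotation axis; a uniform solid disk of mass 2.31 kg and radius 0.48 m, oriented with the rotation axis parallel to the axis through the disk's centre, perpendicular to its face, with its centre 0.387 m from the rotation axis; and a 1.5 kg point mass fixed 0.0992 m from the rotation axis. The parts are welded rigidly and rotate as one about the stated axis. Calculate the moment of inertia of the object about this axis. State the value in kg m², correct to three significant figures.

1.03

Thin rod: I_cm = (1/12)ML² = (1/12)(2.32)(1.39)² = 0.37354 kg m²; centre at d = 0.113 m, so I = I_cm + Md² gives I = 0.37354 + (2.32)(0.113)² = 0.40316 kg m².
Solid disk: I_cm = (1/2)MR² = (1/2)(2.31)(0.48)² = 0.26611 kg m²; centre at d = 0.387 m, so I = I_cm + Md² gives I = 0.26611 + (2.31)(0.387)² = 0.61208 kg m².
Point mass: I_cm = 0; centre at d = 0.0992 m, so I = I_cm + Md² gives I = 0 + (1.5)(0.0992)² = 0.014761 kg m².
Total I = 0.40316 + 0.61208 + 0.014761 = 1.03 kg m².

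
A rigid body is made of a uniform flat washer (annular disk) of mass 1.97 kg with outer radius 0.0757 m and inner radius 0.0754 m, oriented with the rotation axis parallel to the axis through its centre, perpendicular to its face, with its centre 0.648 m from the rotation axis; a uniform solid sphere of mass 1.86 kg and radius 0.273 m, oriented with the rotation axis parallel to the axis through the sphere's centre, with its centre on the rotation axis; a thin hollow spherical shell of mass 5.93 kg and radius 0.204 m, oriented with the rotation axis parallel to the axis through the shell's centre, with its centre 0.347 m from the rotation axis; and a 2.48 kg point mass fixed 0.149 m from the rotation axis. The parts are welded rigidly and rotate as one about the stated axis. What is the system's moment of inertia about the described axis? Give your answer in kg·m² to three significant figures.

Annular disk: I_cm = (1/2)M(R²+r²) = (1/2)(1.97)[(0.0757)² + (0.0754)²] = 0.011244 kg·m²; centre at d = 0.648 m, so I = I_cm + Md² gives I = 0.011244 + (1.97)(0.648)² = 0.83846 kg·m².
Solid sphere: I_cm = (2/5)MR² = (2/5)(1.86)(0.273)² = 0.05545 kg·m²; axis through the centre, so I = 0.05545 kg·m².
Spherical shell: I_cm = (2/3)MR² = (2/3)(5.93)(0.204)² = 0.16452 kg·m²; centre at d = 0.347 m, so I = I_cm + Md² gives I = 0.16452 + (5.93)(0.347)² = 0.87855 kg·m².
Point mass: I_cm = 0; centre at d = 0.149 m, so I = I_cm + Md² gives I = 0 + (2.48)(0.149)² = 0.055058 kg·m².
Total I = 0.83846 + 0.05545 + 0.87855 + 0.055058 = 1.8275 kg·m².

1.83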